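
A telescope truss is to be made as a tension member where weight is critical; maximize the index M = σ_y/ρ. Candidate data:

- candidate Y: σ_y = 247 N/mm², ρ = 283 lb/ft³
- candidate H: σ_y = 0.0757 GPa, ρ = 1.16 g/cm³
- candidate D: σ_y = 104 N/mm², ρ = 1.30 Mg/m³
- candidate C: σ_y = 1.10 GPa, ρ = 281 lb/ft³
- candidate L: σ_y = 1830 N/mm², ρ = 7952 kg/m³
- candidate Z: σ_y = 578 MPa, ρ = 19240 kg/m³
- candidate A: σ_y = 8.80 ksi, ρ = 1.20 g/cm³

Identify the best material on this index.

candidate C

Convert each candidate to consistent units, then evaluate M:
  candidate Y: σ_y = 247.0 MPa, ρ = 4533 kg/m³
  candidate H: σ_y = 75.70 MPa, ρ = 1160 kg/m³
  candidate D: σ_y = 104.0 MPa, ρ = 1300 kg/m³
  candidate C: σ_y = 1100 MPa, ρ = 4501 kg/m³
  candidate L: σ_y = 1830 MPa, ρ = 7952 kg/m³
  candidate Z: σ_y = 578.0 MPa, ρ = 19240 kg/m³
  candidate A: σ_y = 60.67 MPa, ρ = 1200 kg/m³
  candidate C: M = 244 kN·m/kg
  candidate L: M = 230 kN·m/kg
  candidate D: M = 80.0 kN·m/kg
  candidate H: M = 65.3 kN·m/kg
  candidate Y: M = 54.5 kN·m/kg
  candidate A: M = 50.6 kN·m/kg
  candidate Z: M = 30.0 kN·m/kg
The maximum is for candidate C.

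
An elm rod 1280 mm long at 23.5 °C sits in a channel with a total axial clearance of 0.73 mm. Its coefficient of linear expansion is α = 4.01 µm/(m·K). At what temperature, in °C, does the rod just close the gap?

α·L₀·ΔT = 0.73 mm ⇒ ΔT = 0.73 / (4.01×10⁻⁶ × 1280.0) = 142.2 K.
T = 23.5 + 142.2 = 165.7 °C.

166 °C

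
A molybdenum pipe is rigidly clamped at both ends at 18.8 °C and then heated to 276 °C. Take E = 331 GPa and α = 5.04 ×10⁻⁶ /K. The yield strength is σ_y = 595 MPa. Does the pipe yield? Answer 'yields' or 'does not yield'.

does not yield

ΔT = 257.2 K. Constrained thermal stress σ = E·α·ΔT = 331.0×10³ MPa × 5.04×10⁻⁶ × 257.2 = 429 MPa (compressive).
Compare to σ_y = 595 MPa: σ < σ_y, so it does not yield.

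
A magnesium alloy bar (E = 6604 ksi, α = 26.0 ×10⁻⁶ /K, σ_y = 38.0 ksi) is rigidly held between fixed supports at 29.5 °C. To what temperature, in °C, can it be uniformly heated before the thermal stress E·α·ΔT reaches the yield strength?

E = 6604 ksi = 45.53 GPa.
σ_y = 38.0 ksi = 262.0 MPa.
E·α·ΔT = 262.0 MPa ⇒ ΔT = 262.0 / (45.53×10³ × 26.0×10⁻⁶) = 221.3 K.
T = 29.5 + 221.3 = 250.8 °C.

251 °C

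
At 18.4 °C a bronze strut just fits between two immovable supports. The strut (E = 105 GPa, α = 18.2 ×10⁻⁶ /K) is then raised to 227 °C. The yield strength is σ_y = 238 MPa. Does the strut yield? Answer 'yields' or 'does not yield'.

ΔT = 208.6 K. Constrained thermal stress σ = E·α·ΔT = 105.0×10³ MPa × 18.2×10⁻⁶ × 208.6 = 399 MPa (compressive).
Compare to σ_y = 238 MPa: σ ≥ σ_y, so it yields.

yields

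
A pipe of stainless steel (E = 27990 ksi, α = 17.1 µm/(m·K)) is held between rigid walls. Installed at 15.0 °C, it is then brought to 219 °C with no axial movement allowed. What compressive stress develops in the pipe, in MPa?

E = 27990 ksi = 193.0 GPa.
ΔT = 204.0 K. Constrained thermal stress σ = E·α·ΔT = 193.0×10³ MPa × 17.1×10⁻⁶ × 204.0 = 673 MPa (compressive).

673 MPa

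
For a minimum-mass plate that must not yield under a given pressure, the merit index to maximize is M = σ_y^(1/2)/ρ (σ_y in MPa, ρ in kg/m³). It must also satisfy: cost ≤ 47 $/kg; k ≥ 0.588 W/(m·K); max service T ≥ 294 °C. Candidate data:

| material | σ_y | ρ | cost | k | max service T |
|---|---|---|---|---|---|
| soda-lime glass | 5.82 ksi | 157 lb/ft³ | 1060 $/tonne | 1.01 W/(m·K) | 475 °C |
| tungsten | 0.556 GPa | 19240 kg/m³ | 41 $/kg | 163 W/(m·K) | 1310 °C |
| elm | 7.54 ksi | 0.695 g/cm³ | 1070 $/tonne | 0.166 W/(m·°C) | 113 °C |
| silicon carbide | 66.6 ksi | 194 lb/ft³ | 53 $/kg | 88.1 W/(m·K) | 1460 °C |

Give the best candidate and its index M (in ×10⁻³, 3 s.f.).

Screen on constraints: cost ≤ 47 $/kg; k ≥ 0.588 W/(m·K); max service T ≥ 294 °C. Survivors: soda-lime glass, tungsten.
Normalizing units and computing the index:
  soda-lime glass: σ_y = 40.13 MPa, ρ = 2515 kg/m³
  tungsten: σ_y = 556.0 MPa, ρ = 19240 kg/m³
  soda-lime glass: M = 2.52×10⁻³
  tungsten: M = 1.23×10⁻³
Highest index: soda-lime glass.

soda-lime glass, M = 2.52×10⁻³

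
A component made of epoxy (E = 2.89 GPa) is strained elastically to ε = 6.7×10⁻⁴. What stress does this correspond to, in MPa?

σ = E·ε = 2890 MPa × 6.7×10⁻⁴ = 1.94 MPa.

1.94 MPa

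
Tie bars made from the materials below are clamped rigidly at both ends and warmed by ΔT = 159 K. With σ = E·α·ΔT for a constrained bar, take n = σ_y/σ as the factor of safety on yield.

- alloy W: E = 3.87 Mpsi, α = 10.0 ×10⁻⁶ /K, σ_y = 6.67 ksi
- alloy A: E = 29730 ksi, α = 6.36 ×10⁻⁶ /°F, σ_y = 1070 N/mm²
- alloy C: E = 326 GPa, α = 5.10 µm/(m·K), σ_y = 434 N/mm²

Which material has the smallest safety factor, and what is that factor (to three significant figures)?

alloy W, n = 1.08

In consistent units (E in GPa, α in ×10⁻⁶/K, σ_y in MPa):
  alloy W: E = 26.68, α = 10.0, σ_y = 45.99 → σ = 42.4 MPa, n = 1.08
  alloy A: E = 205.0, α = 11.4, σ_y = 1070 → σ = 373 MPa, n = 2.87
  alloy C: E = 326.0, α = 5.10, σ_y = 434.0 → σ = 264 MPa, n = 1.64
Alloy W has the lowest safety factor, n = 1.08.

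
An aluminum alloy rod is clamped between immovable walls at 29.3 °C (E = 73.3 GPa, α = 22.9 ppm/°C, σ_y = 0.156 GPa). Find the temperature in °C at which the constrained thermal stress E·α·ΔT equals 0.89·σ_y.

σ_y = 0.156 GPa = 156.0 MPa.
E·α·ΔT = 138.8 MPa ⇒ ΔT = 138.8 / (73.30×10³ × 22.9×10⁻⁶) = 82.71 K.
T = 29.3 + 82.71 = 112.0 °C.

112 °C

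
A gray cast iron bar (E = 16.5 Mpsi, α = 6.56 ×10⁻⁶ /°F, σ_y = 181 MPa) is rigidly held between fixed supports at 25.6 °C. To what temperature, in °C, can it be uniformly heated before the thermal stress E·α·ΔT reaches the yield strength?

E = 16.5 Mpsi = 113.8 GPa.
α = 6.56×10⁻⁶/°F × 9/5 = 11.8×10⁻⁶/K.
E·α·ΔT = 181.0 MPa ⇒ ΔT = 181.0 / (113.8×10³ × 11.8×10⁻⁶) = 134.7 K.
T = 25.6 + 134.7 = 160.3 °C.

160 °C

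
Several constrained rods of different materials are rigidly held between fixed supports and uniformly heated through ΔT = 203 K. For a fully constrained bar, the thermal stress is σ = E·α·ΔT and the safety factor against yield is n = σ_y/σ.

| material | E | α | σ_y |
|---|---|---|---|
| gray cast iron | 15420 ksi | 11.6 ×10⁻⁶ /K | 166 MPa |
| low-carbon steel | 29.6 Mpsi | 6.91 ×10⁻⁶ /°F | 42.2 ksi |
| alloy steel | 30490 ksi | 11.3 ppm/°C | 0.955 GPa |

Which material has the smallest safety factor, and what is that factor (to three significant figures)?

With everything in SI (GPa, ×10⁻⁶/K, MPa):
  gray cast iron: E = 106.3, α = 11.6, σ_y = 166.0 → σ = 250 MPa, n = 0.663
  low-carbon steel: E = 204.1, α = 12.4, σ_y = 291.0 → σ = 515 MPa, n = 0.565
  alloy steel: E = 210.2, α = 11.3, σ_y = 955.0 → σ = 482 MPa, n = 1.98
The minimum is low-carbon steel at n = 0.565.

low-carbon steel, n = 0.565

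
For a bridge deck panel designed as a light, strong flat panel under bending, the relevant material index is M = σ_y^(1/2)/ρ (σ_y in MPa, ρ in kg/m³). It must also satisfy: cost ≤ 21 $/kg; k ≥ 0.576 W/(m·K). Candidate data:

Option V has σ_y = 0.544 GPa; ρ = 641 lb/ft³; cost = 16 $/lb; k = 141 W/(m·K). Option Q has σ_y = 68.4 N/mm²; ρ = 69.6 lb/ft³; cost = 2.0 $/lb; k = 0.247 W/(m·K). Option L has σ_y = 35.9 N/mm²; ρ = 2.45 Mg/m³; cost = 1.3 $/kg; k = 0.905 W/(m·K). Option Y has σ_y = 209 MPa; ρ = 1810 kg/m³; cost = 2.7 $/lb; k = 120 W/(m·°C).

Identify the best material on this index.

Screen on constraints: cost ≤ 21 $/kg; k ≥ 0.576 W/(m·K). Survivors: option L, option Y.
Normalizing units and computing the index:
  option L: σ_y = 35.90 MPa, ρ = 2450 kg/m³
  option Y: σ_y = 209.0 MPa, ρ = 1810 kg/m³
  option Y: M = 7.99×10⁻³
  option L: M = 2.45×10⁻³
Highest index: option Y.

option Y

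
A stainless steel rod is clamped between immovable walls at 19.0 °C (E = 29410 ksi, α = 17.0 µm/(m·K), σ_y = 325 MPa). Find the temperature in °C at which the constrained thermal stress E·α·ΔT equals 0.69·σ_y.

E = 29410 ksi = 202.8 GPa.
E·α·ΔT = 224.2 MPa ⇒ ΔT = 224.2 / (202.8×10³ × 17.0×10⁻⁶) = 65.05 K.
T = 19.0 + 65.05 = 84.05 °C.

84.1 °C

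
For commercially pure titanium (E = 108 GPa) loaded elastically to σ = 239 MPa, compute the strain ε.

ε = σ/E = 239 / 108000 = 2.21×10⁻³.

2.21×10⁻³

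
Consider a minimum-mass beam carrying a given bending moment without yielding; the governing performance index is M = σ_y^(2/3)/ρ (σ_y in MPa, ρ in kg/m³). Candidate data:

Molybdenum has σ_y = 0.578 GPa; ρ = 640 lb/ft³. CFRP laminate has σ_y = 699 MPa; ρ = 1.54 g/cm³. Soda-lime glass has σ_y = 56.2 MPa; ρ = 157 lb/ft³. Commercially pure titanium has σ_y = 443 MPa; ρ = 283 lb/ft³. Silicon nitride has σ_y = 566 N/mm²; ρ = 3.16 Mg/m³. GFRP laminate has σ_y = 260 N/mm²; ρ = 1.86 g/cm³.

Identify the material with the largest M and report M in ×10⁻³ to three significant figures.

Normalizing units and computing the index:
  molybdenum: σ_y = 578.0 MPa, ρ = 10250 kg/m³
  CFRP laminate: σ_y = 699.0 MPa, ρ = 1540 kg/m³
  soda-lime glass: σ_y = 56.20 MPa, ρ = 2515 kg/m³
  commercially pure titanium: σ_y = 443.0 MPa, ρ = 4533 kg/m³
  silicon nitride: σ_y = 566.0 MPa, ρ = 3160 kg/m³
  GFRP laminate: σ_y = 260.0 MPa, ρ = 1860 kg/m³
  CFRP laminate: M = 51.1×10⁻³
  GFRP laminate: M = 21.9×10⁻³
  silicon nitride: M = 21.7×10⁻³
  commercially pure titanium: M = 12.8×10⁻³
  molybdenum: M = 6.77×10⁻³
  soda-lime glass: M = 5.83×10⁻³
CFRP laminate ranks first.

CFRP laminate, M = 51.1×10⁻³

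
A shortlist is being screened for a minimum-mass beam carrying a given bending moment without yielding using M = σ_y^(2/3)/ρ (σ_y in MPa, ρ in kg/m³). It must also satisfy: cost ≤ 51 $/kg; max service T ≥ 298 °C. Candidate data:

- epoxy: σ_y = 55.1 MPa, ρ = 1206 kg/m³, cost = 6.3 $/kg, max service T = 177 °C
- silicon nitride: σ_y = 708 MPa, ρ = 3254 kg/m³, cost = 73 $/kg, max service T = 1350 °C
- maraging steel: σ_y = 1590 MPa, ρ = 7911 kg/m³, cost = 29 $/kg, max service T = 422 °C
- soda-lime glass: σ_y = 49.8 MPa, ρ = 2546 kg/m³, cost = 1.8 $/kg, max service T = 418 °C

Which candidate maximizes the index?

maraging steel

Screen on constraints: cost ≤ 51 $/kg; max service T ≥ 298 °C. Survivors: maraging steel, soda-lime glass.
Computing M directly (units already consistent):
  maraging steel: M = 17.2×10⁻³
  soda-lime glass: M = 5.32×10⁻³
The maximum is for maraging steel.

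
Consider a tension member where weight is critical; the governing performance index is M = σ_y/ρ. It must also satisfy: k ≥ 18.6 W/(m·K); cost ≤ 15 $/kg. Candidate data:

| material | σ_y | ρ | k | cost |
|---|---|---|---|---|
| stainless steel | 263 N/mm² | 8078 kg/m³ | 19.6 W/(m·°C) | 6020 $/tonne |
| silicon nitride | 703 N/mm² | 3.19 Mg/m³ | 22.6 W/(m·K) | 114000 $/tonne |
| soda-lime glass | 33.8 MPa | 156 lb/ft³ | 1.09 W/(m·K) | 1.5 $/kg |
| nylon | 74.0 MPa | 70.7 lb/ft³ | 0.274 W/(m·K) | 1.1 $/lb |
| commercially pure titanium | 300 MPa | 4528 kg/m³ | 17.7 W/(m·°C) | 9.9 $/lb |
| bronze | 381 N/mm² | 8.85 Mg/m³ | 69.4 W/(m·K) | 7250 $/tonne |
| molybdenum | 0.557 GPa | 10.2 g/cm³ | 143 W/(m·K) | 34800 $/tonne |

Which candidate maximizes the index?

bronze

Screen on constraints: k ≥ 18.6 W/(m·K); cost ≤ 15 $/kg. Survivors: stainless steel, bronze.
Putting every candidate on a common basis:
  stainless steel: σ_y = 263.0 MPa, ρ = 8078 kg/m³
  bronze: σ_y = 381.0 MPa, ρ = 8850 kg/m³
  bronze: M = 43.1 kN·m/kg
  stainless steel: M = 32.6 kN·m/kg
Bronze ranks first.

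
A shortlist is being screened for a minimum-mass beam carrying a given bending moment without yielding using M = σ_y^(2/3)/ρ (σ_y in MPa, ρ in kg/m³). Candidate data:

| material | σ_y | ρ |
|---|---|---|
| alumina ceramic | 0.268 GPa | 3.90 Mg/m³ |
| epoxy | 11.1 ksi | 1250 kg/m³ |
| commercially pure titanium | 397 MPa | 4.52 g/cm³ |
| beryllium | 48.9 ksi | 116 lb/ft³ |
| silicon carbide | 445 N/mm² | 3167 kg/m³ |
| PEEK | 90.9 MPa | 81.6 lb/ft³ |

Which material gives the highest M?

After converting to SI:
  alumina ceramic: σ_y = 268.0 MPa, ρ = 3900 kg/m³
  epoxy: σ_y = 76.53 MPa, ρ = 1250 kg/m³
  commercially pure titanium: σ_y = 397.0 MPa, ρ = 4520 kg/m³
  beryllium: σ_y = 337.2 MPa, ρ = 1858 kg/m³
  silicon carbide: σ_y = 445.0 MPa, ρ = 3167 kg/m³
  PEEK: σ_y = 90.90 MPa, ρ = 1307 kg/m³
  beryllium: M = 26.1×10⁻³
  silicon carbide: M = 18.4×10⁻³
  PEEK: M = 15.5×10⁻³
  epoxy: M = 14.4×10⁻³
  commercially pure titanium: M = 12.0×10⁻³
  alumina ceramic: M = 10.7×10⁻³
Beryllium ranks first.

beryllium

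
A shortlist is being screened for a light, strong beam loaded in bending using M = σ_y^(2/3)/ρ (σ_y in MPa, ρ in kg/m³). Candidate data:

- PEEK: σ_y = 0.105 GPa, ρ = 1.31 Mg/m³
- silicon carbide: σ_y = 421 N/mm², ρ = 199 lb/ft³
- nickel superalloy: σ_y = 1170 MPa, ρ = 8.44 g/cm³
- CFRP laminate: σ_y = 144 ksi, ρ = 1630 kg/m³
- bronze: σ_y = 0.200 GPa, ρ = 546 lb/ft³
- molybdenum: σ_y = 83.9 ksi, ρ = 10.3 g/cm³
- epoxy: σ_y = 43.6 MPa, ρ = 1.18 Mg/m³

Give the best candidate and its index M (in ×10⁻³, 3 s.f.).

CFRP laminate, M = 61.1×10⁻³

After converting to SI:
  PEEK: σ_y = 105.0 MPa, ρ = 1310 kg/m³
  silicon carbide: σ_y = 421.0 MPa, ρ = 3188 kg/m³
  nickel superalloy: σ_y = 1170 MPa, ρ = 8440 kg/m³
  CFRP laminate: σ_y = 992.8 MPa, ρ = 1630 kg/m³
  bronze: σ_y = 200.0 MPa, ρ = 8746 kg/m³
  molybdenum: σ_y = 578.5 MPa, ρ = 10300 kg/m³
  epoxy: σ_y = 43.60 MPa, ρ = 1180 kg/m³
  CFRP laminate: M = 61.1×10⁻³
  silicon carbide: M = 17.6×10⁻³
  PEEK: M = 17.0×10⁻³
  nickel superalloy: M = 13.2×10⁻³
  epoxy: M = 10.5×10⁻³
  molybdenum: M = 6.74×10⁻³
  bronze: M = 3.91×10⁻³
Highest index: CFRP laminate.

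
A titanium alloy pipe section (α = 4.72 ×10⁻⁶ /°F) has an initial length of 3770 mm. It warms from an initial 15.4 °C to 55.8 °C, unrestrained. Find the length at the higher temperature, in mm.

3771.3 mm

Convert α: 4.72×10⁻⁶/°F × (9/5) = 8.50×10⁻⁶/K.
ΔT = 55.8 − 15.4 = 40.40 K.
ΔL = α·L₀·ΔT = 8.50×10⁻⁶ × 3770 mm × 40.40 K = 1.29 mm.
L = L₀ + ΔL = 3770 + 1.29 = 3771.3 mm.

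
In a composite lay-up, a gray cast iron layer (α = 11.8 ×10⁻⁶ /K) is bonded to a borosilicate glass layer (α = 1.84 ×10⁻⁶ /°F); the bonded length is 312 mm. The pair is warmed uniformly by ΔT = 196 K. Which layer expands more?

borosilicate glass: α = 1.84×10⁻⁶/°F × 9/5 = 3.31×10⁻⁶/K.
α(gray cast iron) = 11.8×10⁻⁶/K vs α(borosilicate glass) = 3.31×10⁻⁶/K.
Higher α expands more for the same ΔT: gray cast iron.

gray cast iron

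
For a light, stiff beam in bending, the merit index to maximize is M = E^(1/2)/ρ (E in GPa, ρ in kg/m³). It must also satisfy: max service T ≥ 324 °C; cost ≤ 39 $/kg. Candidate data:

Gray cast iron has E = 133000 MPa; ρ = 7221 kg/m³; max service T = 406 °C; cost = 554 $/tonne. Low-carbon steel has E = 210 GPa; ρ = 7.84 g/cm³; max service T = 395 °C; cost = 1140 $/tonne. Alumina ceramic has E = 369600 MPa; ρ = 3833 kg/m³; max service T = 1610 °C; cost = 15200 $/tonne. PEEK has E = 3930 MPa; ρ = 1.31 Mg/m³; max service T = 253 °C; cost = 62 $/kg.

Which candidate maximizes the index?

Screen on constraints: max service T ≥ 324 °C; cost ≤ 39 $/kg. Survivors: gray cast iron, low-carbon steel, alumina ceramic.
After converting to SI:
  gray cast iron: E = 133.0 GPa, ρ = 7221 kg/m³
  low-carbon steel: E = 210.0 GPa, ρ = 7840 kg/m³
  alumina ceramic: E = 369.6 GPa, ρ = 3833 kg/m³
  alumina ceramic: M = 5.02×10⁻³
  low-carbon steel: M = 1.85×10⁻³
  gray cast iron: M = 1.60×10⁻³
Highest index: alumina ceramic.

alumina ceramic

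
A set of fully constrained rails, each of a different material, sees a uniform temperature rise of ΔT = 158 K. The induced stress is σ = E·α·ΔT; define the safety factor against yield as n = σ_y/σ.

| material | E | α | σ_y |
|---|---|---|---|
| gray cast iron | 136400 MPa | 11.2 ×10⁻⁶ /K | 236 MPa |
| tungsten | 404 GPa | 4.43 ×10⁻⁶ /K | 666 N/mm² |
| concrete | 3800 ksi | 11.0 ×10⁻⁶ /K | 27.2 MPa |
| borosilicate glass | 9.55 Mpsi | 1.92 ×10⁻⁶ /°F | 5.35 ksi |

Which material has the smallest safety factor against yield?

With everything in SI (GPa, ×10⁻⁶/K, MPa):
  gray cast iron: E = 136.4, α = 11.2, σ_y = 236.0 → σ = 241 MPa, n = 0.978
  tungsten: E = 404.0, α = 4.43, σ_y = 666.0 → σ = 283 MPa, n = 2.36
  concrete: E = 26.20, α = 11.0, σ_y = 27.20 → σ = 45.5 MPa, n = 0.597
  borosilicate glass: E = 65.84, α = 3.46, σ_y = 36.89 → σ = 36.0 MPa, n = 1.03
Concrete has the lowest safety factor, n = 0.597.

concrete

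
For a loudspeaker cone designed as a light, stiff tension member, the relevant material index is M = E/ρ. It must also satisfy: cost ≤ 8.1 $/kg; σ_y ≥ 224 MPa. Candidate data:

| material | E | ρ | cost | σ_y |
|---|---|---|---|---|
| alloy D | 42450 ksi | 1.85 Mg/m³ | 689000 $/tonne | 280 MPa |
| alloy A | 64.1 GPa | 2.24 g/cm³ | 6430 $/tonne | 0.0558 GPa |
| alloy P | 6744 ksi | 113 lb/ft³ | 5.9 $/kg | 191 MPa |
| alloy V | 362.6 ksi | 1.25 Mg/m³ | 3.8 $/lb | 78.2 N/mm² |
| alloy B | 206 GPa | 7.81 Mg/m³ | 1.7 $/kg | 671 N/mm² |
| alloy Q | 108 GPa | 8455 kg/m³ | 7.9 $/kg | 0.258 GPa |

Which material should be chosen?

Screen on constraints: cost ≤ 8.1 $/kg; σ_y ≥ 224 MPa. Survivors: alloy B, alloy Q.
Putting every candidate on a common basis:
  alloy B: E = 206.0 GPa, ρ = 7810 kg/m³
  alloy Q: E = 108.0 GPa, ρ = 8455 kg/m³
  alloy B: M = 26.4 MN·m/kg
  alloy Q: M = 12.8 MN·m/kg
Alloy B ranks first.

alloy B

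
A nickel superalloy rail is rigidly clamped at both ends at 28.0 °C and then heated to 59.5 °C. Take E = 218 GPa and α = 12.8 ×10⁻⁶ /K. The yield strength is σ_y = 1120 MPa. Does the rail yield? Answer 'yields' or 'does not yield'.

does not yield

ΔT = 31.50 K. Constrained thermal stress σ = E·α·ΔT = 218.0×10³ MPa × 12.8×10⁻⁶ × 31.50 = 87.9 MPa (compressive).
Compare to σ_y = 1120 MPa: σ < σ_y, so it does not yield.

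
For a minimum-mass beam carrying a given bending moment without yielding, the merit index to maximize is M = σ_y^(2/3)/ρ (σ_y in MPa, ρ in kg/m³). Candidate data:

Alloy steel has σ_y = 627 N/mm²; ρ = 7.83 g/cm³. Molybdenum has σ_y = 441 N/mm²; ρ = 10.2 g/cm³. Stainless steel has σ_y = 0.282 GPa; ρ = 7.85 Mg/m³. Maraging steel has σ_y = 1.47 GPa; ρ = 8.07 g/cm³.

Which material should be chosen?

Convert each candidate to consistent units, then evaluate M:
  alloy steel: σ_y = 627.0 MPa, ρ = 7830 kg/m³
  molybdenum: σ_y = 441.0 MPa, ρ = 10200 kg/m³
  stainless steel: σ_y = 282.0 MPa, ρ = 7850 kg/m³
  maraging steel: σ_y = 1470 MPa, ρ = 8070 kg/m³
  maraging steel: M = 16.0×10⁻³
  alloy steel: M = 9.36×10⁻³
  molybdenum: M = 5.68×10⁻³
  stainless steel: M = 5.48×10⁻³
Maraging steel has the largest M.

maraging steel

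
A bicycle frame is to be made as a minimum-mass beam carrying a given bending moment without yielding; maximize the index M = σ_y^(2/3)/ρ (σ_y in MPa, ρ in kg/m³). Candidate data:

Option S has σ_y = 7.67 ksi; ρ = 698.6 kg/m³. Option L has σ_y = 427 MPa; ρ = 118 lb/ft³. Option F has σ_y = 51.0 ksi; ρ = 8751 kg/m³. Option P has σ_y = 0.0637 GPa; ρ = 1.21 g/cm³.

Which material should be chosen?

option L

Normalizing units and computing the index:
  option S: σ_y = 52.88 MPa, ρ = 698.6 kg/m³
  option L: σ_y = 427.0 MPa, ρ = 1890 kg/m³
  option F: σ_y = 351.6 MPa, ρ = 8751 kg/m³
  option P: σ_y = 63.70 MPa, ρ = 1210 kg/m³
  option L: M = 30.0×10⁻³
  option S: M = 20.2×10⁻³
  option P: M = 13.2×10⁻³
  option F: M = 5.69×10⁻³
Highest index: option L.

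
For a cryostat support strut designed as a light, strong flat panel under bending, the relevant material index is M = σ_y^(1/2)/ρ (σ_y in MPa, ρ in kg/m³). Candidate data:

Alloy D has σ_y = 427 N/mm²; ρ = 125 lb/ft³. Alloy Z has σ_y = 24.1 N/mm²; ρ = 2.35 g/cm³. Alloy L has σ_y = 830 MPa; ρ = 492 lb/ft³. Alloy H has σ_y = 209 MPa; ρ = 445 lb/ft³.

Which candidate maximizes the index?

alloy D

Convert each candidate to consistent units, then evaluate M:
  alloy D: σ_y = 427.0 MPa, ρ = 2002 kg/m³
  alloy Z: σ_y = 24.10 MPa, ρ = 2350 kg/m³
  alloy L: σ_y = 830.0 MPa, ρ = 7881 kg/m³
  alloy H: σ_y = 209.0 MPa, ρ = 7128 kg/m³
  alloy D: M = 10.3×10⁻³
  alloy L: M = 3.66×10⁻³
  alloy Z: M = 2.09×10⁻³
  alloy H: M = 2.03×10⁻³
Alloy D has the largest M.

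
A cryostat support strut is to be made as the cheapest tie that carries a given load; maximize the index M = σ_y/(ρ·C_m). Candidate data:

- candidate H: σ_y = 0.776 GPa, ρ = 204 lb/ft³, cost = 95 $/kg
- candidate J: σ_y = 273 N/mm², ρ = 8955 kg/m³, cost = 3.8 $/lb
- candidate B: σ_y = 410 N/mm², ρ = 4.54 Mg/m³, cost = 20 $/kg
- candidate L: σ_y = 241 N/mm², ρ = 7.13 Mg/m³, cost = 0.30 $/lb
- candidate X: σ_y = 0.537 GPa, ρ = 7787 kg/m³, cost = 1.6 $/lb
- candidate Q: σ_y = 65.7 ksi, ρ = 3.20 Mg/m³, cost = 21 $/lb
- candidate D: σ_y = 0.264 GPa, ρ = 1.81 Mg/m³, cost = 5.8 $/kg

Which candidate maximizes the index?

candidate L

Normalizing units and computing the index:
  candidate H: σ_y = 776.0 MPa, ρ = 3268 kg/m³, cost = 95.00 $/kg
  candidate J: σ_y = 273.0 MPa, ρ = 8955 kg/m³, cost = 8.377 $/kg
  candidate B: σ_y = 410.0 MPa, ρ = 4540 kg/m³, cost = 20.00 $/kg
  candidate L: σ_y = 241.0 MPa, ρ = 7130 kg/m³, cost = 0.6614 $/kg
  candidate X: σ_y = 537.0 MPa, ρ = 7787 kg/m³, cost = 3.527 $/kg
  candidate Q: σ_y = 453.0 MPa, ρ = 3200 kg/m³, cost = 46.30 $/kg
  candidate D: σ_y = 264.0 MPa, ρ = 1810 kg/m³, cost = 5.800 $/kg
  candidate L: M = 51.1 kN·m per $
  candidate D: M = 25.1 kN·m per $
  candidate X: M = 19.6 kN·m per $
  candidate B: M = 4.52 kN·m per $
  candidate J: M = 3.64 kN·m per $
  candidate Q: M = 3.06 kN·m per $
  candidate H: M = 2.50 kN·m per $
Candidate L has the largest M.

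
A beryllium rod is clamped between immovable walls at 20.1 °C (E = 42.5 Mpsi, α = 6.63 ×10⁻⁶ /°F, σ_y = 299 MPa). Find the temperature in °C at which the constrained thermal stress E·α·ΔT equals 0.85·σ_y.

E = 42.5 Mpsi = 293.0 GPa.
α = 6.63×10⁻⁶/°F × 9/5 = 11.9×10⁻⁶/K.
E·α·ΔT = 254.2 MPa ⇒ ΔT = 254.2 / (293.0×10³ × 11.9×10⁻⁶) = 72.68 K.
T = 20.1 + 72.68 = 92.78 °C.

92.8 °C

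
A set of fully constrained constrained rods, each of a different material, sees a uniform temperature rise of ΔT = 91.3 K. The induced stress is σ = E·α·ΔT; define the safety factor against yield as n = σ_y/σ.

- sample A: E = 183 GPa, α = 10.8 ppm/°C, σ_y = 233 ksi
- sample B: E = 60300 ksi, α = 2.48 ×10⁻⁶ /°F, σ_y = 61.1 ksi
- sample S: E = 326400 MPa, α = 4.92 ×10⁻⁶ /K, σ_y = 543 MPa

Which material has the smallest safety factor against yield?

sample B

Converting E to GPa, α to ×10⁻⁶/K, σ_y to MPa, then σ and n for each:
  sample A: E = 183.0, α = 10.8, σ_y = 1606 → σ = 180 MPa, n = 8.90
  sample B: E = 415.8, α = 4.46, σ_y = 421.3 → σ = 169 MPa, n = 2.49
  sample S: E = 326.4, α = 4.92, σ_y = 543.0 → σ = 147 MPa, n = 3.70
Smallest n: sample B with n = 2.49.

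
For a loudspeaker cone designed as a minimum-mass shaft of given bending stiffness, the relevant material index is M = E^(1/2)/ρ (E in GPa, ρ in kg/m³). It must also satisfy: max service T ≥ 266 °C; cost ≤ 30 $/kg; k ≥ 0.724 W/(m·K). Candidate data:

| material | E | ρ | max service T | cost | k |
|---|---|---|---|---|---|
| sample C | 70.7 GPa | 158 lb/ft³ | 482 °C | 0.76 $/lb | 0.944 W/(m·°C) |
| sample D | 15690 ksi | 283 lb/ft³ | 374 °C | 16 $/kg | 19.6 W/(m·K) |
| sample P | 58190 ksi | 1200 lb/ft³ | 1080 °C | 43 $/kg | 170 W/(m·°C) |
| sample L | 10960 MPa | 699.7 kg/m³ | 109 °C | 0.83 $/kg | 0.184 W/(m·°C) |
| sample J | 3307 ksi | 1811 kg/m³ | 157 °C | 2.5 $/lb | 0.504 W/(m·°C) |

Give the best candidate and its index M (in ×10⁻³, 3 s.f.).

Screen on constraints: max service T ≥ 266 °C; cost ≤ 30 $/kg; k ≥ 0.724 W/(m·K). Survivors: sample C, sample D.
Convert each candidate to consistent units, then evaluate M:
  sample C: E = 70.70 GPa, ρ = 2531 kg/m³
  sample D: E = 108.2 GPa, ρ = 4533 kg/m³
  sample C: M = 3.32×10⁻³
  sample D: M = 2.29×10⁻³
Sample C ranks first.

sample C, M = 3.32×10⁻³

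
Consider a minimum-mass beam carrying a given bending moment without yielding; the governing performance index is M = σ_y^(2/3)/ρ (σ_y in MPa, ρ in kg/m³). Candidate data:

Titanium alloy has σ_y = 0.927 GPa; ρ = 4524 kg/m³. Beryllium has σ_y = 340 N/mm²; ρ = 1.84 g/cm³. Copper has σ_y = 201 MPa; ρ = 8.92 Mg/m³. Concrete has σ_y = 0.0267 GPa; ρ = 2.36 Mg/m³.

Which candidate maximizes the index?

beryllium

After converting to SI:
  titanium alloy: σ_y = 927.0 MPa, ρ = 4524 kg/m³
  beryllium: σ_y = 340.0 MPa, ρ = 1840 kg/m³
  copper: σ_y = 201.0 MPa, ρ = 8920 kg/m³
  concrete: σ_y = 26.70 MPa, ρ = 2360 kg/m³
  beryllium: M = 26.5×10⁻³
  titanium alloy: M = 21.0×10⁻³
  copper: M = 3.85×10⁻³
  concrete: M = 3.79×10⁻³
Beryllium ranks first.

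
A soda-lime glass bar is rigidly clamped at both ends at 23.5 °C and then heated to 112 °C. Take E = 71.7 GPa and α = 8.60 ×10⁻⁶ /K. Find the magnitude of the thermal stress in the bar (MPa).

ΔT = 88.50 K. Constrained thermal stress σ = E·α·ΔT = 71.70×10³ MPa × 8.60×10⁻⁶ × 88.50 = 54.6 MPa (compressive).

54.6 MPa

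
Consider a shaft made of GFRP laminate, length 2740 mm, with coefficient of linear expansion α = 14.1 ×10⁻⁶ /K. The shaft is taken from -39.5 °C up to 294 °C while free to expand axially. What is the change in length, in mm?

ΔT = 294 − (-39.5) = 333.5 K.
ΔL = α·L₀·ΔT = 14.1×10⁻⁶ × 2740 mm × 333.5 K = 12.9 mm.

12.9 mm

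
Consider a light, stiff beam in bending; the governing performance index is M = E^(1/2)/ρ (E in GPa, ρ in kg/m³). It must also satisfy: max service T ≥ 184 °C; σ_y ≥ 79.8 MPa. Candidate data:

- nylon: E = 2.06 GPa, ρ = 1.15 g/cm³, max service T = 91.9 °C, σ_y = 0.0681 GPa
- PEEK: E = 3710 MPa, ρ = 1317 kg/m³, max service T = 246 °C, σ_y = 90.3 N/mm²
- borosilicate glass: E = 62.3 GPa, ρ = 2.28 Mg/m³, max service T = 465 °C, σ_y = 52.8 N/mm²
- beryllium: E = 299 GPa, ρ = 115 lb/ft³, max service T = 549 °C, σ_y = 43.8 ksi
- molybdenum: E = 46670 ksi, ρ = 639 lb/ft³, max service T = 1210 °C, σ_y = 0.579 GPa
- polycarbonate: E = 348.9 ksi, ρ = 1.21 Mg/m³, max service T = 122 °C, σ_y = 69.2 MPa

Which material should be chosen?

Screen on constraints: max service T ≥ 184 °C; σ_y ≥ 79.8 MPa. Survivors: PEEK, beryllium, molybdenum.
After converting to SI:
  PEEK: E = 3.710 GPa, ρ = 1317 kg/m³
  beryllium: E = 299.0 GPa, ρ = 1842 kg/m³
  molybdenum: E = 321.8 GPa, ρ = 10240 kg/m³
  beryllium: M = 9.39×10⁻³
  molybdenum: M = 1.75×10⁻³
  PEEK: M = 1.46×10⁻³
Beryllium has the largest M.

beryllium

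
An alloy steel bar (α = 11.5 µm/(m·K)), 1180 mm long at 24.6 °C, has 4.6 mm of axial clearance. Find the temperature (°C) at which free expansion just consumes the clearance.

α·L₀·ΔT = 4.6 mm ⇒ ΔT = 4.6 / (11.5×10⁻⁶ × 1180.0) = 339.0 K.
T = 24.6 + 339.0 = 363.6 °C.

364 °C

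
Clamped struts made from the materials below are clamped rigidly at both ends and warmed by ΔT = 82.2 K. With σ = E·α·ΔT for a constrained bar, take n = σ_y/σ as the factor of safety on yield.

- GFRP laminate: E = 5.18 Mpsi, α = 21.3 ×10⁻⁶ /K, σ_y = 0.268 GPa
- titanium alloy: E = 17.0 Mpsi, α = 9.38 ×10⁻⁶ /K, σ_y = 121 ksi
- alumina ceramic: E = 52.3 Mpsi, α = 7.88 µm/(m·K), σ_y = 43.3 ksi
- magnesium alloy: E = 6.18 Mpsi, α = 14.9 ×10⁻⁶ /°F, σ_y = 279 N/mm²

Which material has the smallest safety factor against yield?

Converting E to GPa, α to ×10⁻⁶/K, σ_y to MPa, then σ and n for each:
  GFRP laminate: E = 35.71, α = 21.3, σ_y = 268.0 → σ = 62.5 MPa, n = 4.29
  titanium alloy: E = 117.2, α = 9.38, σ_y = 834.3 → σ = 90.4 MPa, n = 9.23
  alumina ceramic: E = 360.6, α = 7.88, σ_y = 298.5 → σ = 234 MPa, n = 1.28
  magnesium alloy: E = 42.61, α = 26.8, σ_y = 279.0 → σ = 93.9 MPa, n = 2.97
Smallest n: alumina ceramic with n = 1.28.

alumina ceramic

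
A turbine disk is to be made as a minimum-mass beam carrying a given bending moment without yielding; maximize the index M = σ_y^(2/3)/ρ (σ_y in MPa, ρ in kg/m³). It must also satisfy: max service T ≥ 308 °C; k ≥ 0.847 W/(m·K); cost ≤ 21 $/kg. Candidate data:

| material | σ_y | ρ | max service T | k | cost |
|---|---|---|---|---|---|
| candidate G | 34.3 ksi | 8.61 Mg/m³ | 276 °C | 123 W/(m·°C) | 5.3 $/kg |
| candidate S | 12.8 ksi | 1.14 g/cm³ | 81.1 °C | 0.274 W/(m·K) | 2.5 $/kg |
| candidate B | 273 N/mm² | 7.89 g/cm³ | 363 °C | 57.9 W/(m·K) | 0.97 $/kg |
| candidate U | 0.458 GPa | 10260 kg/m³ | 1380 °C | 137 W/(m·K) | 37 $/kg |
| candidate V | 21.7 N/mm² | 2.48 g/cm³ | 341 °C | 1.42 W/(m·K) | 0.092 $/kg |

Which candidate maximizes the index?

candidate B

Screen on constraints: max service T ≥ 308 °C; k ≥ 0.847 W/(m·K); cost ≤ 21 $/kg. Survivors: candidate B, candidate V.
Putting every candidate on a common basis:
  candidate B: σ_y = 273.0 MPa, ρ = 7890 kg/m³
  candidate V: σ_y = 21.70 MPa, ρ = 2480 kg/m³
  candidate B: M = 5.33×10⁻³
  candidate V: M = 3.14×10⁻³
Candidate B ranks first.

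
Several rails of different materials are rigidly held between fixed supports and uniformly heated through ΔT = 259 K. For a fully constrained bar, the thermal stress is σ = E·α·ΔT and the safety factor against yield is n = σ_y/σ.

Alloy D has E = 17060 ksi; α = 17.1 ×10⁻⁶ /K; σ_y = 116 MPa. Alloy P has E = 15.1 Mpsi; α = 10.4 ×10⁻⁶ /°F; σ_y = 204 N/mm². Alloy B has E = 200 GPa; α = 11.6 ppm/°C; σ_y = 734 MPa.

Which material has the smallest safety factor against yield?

Converting E to GPa, α to ×10⁻⁶/K, σ_y to MPa, then σ and n for each:
  alloy D: E = 117.6, α = 17.1, σ_y = 116.0 → σ = 521 MPa, n = 0.223
  alloy P: E = 104.1, α = 18.7, σ_y = 204.0 → σ = 505 MPa, n = 0.404
  alloy B: E = 200.0, α = 11.6, σ_y = 734.0 → σ = 601 MPa, n = 1.22
The minimum is alloy D at n = 0.223.

alloy D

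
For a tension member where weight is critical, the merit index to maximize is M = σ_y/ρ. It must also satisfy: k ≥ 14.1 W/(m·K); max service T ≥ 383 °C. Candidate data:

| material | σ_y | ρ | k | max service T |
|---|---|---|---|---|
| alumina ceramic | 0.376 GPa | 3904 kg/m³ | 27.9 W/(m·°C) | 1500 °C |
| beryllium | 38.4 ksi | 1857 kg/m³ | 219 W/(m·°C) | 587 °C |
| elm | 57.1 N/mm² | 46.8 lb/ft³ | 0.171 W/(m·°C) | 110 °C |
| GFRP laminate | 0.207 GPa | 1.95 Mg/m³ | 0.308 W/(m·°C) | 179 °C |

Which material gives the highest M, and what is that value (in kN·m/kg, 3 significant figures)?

Screen on constraints: k ≥ 14.1 W/(m·K); max service T ≥ 383 °C. Survivors: alumina ceramic, beryllium.
In SI units:
  alumina ceramic: σ_y = 376.0 MPa, ρ = 3904 kg/m³
  beryllium: σ_y = 264.8 MPa, ρ = 1857 kg/m³
  beryllium: M = 143 kN·m/kg
  alumina ceramic: M = 96.3 kN·m/kg
Beryllium ranks first.

beryllium, M = 143 kN·m/kg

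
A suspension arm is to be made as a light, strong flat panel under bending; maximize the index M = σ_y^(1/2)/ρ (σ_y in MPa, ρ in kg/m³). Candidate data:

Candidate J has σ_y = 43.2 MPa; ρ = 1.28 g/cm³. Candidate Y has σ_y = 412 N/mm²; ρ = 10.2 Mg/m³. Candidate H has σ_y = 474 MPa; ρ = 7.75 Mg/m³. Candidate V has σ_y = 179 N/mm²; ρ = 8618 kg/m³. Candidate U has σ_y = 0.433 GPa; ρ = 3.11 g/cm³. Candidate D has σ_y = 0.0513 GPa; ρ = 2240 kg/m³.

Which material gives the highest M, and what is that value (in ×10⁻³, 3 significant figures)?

candidate U, M = 6.69×10⁻³

Convert each candidate to consistent units, then evaluate M:
  candidate J: σ_y = 43.20 MPa, ρ = 1280 kg/m³
  candidate Y: σ_y = 412.0 MPa, ρ = 10200 kg/m³
  candidate H: σ_y = 474.0 MPa, ρ = 7750 kg/m³
  candidate V: σ_y = 179.0 MPa, ρ = 8618 kg/m³
  candidate U: σ_y = 433.0 MPa, ρ = 3110 kg/m³
  candidate D: σ_y = 51.30 MPa, ρ = 2240 kg/m³
  candidate U: M = 6.69×10⁻³
  candidate J: M = 5.13×10⁻³
  candidate D: M = 3.20×10⁻³
  candidate H: M = 2.81×10⁻³
  candidate Y: M = 1.99×10⁻³
  candidate V: M = 1.55×10⁻³
Highest index: candidate U.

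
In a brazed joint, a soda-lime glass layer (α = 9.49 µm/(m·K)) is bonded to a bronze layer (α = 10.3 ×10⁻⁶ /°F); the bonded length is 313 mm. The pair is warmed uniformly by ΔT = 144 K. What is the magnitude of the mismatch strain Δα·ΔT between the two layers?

bronze: α = 10.3×10⁻⁶/°F × 9/5 = 18.5×10⁻⁶/K.
Δα = |9.49 − 18.5|×10⁻⁶/K = 9.05×10⁻⁶/K.
Mismatch strain = Δα·ΔT = 9.05×10⁻⁶ × 144.0 = 1.30×10⁻³.

1.30×10⁻³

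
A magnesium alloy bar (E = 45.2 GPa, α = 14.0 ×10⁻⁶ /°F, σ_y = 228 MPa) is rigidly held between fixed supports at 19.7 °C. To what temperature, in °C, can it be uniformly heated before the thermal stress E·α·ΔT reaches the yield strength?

α = 14.0×10⁻⁶/°F × 9/5 = 25.2×10⁻⁶/K.
E·α·ΔT = 228.0 MPa ⇒ ΔT = 228.0 / (45.20×10³ × 25.2×10⁻⁶) = 200.2 K.
T = 19.7 + 200.2 = 219.9 °C.

220 °C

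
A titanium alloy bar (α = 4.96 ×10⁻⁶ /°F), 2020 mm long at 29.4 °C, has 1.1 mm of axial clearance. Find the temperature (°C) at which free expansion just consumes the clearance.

α = 4.96×10⁻⁶/°F × 9/5 = 8.93×10⁻⁶/K.
α·L₀·ΔT = 1.1 mm ⇒ ΔT = 1.1 / (8.93×10⁻⁶ × 2020.0) = 60.99 K.
T = 29.4 + 60.99 = 90.39 °C.

90.4 °C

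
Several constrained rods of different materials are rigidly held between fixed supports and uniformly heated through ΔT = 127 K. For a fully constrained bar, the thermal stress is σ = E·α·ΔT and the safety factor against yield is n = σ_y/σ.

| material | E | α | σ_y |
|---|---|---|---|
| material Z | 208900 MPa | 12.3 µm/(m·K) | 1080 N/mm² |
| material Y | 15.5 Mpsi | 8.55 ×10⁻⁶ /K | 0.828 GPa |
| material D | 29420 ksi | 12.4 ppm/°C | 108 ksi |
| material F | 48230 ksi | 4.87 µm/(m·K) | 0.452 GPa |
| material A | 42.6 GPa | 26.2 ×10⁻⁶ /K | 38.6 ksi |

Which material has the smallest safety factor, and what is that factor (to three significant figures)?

material A, n = 1.88

Converting E to GPa, α to ×10⁻⁶/K, σ_y to MPa, then σ and n for each:
  material Z: E = 208.9, α = 12.3, σ_y = 1080 → σ = 326 MPa, n = 3.31
  material Y: E = 106.9, α = 8.55, σ_y = 828.0 → σ = 116 MPa, n = 7.14
  material D: E = 202.8, α = 12.4, σ_y = 744.6 → σ = 319 MPa, n = 2.33
  material F: E = 332.5, α = 4.87, σ_y = 452.0 → σ = 206 MPa, n = 2.20
  material A: E = 42.60, α = 26.2, σ_y = 266.1 → σ = 142 MPa, n = 1.88
Material A has the lowest safety factor, n = 1.88.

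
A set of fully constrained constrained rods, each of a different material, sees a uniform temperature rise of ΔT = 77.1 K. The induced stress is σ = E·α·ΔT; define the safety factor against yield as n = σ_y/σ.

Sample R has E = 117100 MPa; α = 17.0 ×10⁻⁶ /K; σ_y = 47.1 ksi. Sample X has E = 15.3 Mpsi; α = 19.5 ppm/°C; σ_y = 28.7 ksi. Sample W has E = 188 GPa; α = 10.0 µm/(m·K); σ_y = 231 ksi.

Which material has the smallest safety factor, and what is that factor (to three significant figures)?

sample X, n = 1.25

In consistent units (E in GPa, α in ×10⁻⁶/K, σ_y in MPa):
  sample R: E = 117.1, α = 17.0, σ_y = 324.7 → σ = 153 MPa, n = 2.12
  sample X: E = 105.5, α = 19.5, σ_y = 197.9 → σ = 159 MPa, n = 1.25
  sample W: E = 188.0, α = 10.0, σ_y = 1593 → σ = 145 MPa, n = 11.0
The minimum is sample X at n = 1.25.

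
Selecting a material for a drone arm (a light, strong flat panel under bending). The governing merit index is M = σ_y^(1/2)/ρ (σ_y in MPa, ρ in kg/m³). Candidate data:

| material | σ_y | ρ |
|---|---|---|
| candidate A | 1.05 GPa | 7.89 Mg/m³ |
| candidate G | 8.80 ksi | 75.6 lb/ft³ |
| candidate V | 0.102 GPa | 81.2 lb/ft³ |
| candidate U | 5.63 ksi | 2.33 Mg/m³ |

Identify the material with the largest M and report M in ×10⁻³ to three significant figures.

candidate V, M = 7.76×10⁻³

After converting to SI:
  candidate A: σ_y = 1050 MPa, ρ = 7890 kg/m³
  candidate G: σ_y = 60.67 MPa, ρ = 1211 kg/m³
  candidate V: σ_y = 102.0 MPa, ρ = 1301 kg/m³
  candidate U: σ_y = 38.82 MPa, ρ = 2330 kg/m³
  candidate V: M = 7.76×10⁻³
  candidate G: M = 6.43×10⁻³
  candidate A: M = 4.11×10⁻³
  candidate U: M = 2.67×10⁻³
The maximum is for candidate V.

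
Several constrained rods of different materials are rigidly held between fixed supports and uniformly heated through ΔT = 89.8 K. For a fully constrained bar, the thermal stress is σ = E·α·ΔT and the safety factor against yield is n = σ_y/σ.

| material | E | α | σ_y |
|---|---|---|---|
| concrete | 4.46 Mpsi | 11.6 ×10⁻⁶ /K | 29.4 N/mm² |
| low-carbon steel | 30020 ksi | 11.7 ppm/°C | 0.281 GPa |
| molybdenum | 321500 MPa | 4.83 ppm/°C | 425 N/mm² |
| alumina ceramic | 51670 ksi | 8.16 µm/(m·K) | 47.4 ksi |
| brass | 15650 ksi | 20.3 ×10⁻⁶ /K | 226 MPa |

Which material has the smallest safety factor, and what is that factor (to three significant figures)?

concrete, n = 0.918

Converting E to GPa, α to ×10⁻⁶/K, σ_y to MPa, then σ and n for each:
  concrete: E = 30.75, α = 11.6, σ_y = 29.40 → σ = 32.0 MPa, n = 0.918
  low-carbon steel: E = 207.0, α = 11.7, σ_y = 281.0 → σ = 217 MPa, n = 1.29
  molybdenum: E = 321.5, α = 4.83, σ_y = 425.0 → σ = 139 MPa, n = 3.05
  alumina ceramic: E = 356.3, α = 8.16, σ_y = 326.8 → σ = 261 MPa, n = 1.25
  brass: E = 107.9, α = 20.3, σ_y = 226.0 → σ = 197 MPa, n = 1.15
Smallest n: concrete with n = 0.918.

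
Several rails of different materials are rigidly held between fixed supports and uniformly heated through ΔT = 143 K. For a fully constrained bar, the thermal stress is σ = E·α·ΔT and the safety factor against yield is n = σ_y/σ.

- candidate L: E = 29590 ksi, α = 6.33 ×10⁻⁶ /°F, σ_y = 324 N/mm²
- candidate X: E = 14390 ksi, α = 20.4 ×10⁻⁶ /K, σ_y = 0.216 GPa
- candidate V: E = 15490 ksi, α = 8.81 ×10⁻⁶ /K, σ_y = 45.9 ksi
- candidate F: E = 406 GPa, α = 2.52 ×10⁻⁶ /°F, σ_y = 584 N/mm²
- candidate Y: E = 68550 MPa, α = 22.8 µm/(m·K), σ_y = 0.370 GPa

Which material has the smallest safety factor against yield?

Per material, after unit conversion:
  candidate L: E = 204.0, α = 11.4, σ_y = 324.0 → σ = 332 MPa, n = 0.975
  candidate X: E = 99.22, α = 20.4, σ_y = 216.0 → σ = 289 MPa, n = 0.746
  candidate V: E = 106.8, α = 8.81, σ_y = 316.5 → σ = 135 MPa, n = 2.35
  candidate F: E = 406.0, α = 4.54, σ_y = 584.0 → σ = 263 MPa, n = 2.22
  candidate Y: E = 68.55, α = 22.8, σ_y = 370.0 → σ = 224 MPa, n = 1.66
The minimum is candidate X at n = 0.746.

candidate X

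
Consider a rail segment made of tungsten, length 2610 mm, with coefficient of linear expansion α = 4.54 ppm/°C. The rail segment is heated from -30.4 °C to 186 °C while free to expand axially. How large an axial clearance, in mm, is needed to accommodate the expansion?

ΔT = 186 − (-30.4) = 216.4 K.
ΔL = α·L₀·ΔT = 4.54×10⁻⁶ × 2610 mm × 216.4 K = 2.56 mm.

2.56 mm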